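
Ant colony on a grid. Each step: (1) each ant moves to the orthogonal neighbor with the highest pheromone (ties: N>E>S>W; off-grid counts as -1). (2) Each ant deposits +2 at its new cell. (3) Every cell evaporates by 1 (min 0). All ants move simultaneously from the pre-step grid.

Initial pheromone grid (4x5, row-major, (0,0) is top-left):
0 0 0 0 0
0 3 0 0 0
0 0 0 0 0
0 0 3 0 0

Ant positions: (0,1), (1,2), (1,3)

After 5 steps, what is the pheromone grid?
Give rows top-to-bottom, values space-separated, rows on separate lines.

After step 1: ants at (1,1),(1,1),(0,3)
  0 0 0 1 0
  0 6 0 0 0
  0 0 0 0 0
  0 0 2 0 0
After step 2: ants at (0,1),(0,1),(0,4)
  0 3 0 0 1
  0 5 0 0 0
  0 0 0 0 0
  0 0 1 0 0
After step 3: ants at (1,1),(1,1),(1,4)
  0 2 0 0 0
  0 8 0 0 1
  0 0 0 0 0
  0 0 0 0 0
After step 4: ants at (0,1),(0,1),(0,4)
  0 5 0 0 1
  0 7 0 0 0
  0 0 0 0 0
  0 0 0 0 0
After step 5: ants at (1,1),(1,1),(1,4)
  0 4 0 0 0
  0 10 0 0 1
  0 0 0 0 0
  0 0 0 0 0

0 4 0 0 0
0 10 0 0 1
0 0 0 0 0
0 0 0 0 0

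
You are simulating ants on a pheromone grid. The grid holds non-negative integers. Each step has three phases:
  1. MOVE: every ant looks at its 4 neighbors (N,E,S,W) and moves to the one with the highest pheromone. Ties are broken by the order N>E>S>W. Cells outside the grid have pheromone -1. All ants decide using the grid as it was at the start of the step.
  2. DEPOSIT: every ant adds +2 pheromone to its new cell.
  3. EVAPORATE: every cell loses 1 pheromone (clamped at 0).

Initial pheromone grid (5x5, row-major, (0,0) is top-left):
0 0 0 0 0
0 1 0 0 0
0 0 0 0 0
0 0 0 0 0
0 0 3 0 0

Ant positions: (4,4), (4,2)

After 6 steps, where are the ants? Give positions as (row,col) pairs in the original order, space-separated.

Step 1: ant0:(4,4)->N->(3,4) | ant1:(4,2)->N->(3,2)
  grid max=2 at (4,2)
Step 2: ant0:(3,4)->N->(2,4) | ant1:(3,2)->S->(4,2)
  grid max=3 at (4,2)
Step 3: ant0:(2,4)->N->(1,4) | ant1:(4,2)->N->(3,2)
  grid max=2 at (4,2)
Step 4: ant0:(1,4)->N->(0,4) | ant1:(3,2)->S->(4,2)
  grid max=3 at (4,2)
Step 5: ant0:(0,4)->S->(1,4) | ant1:(4,2)->N->(3,2)
  grid max=2 at (4,2)
Step 6: ant0:(1,4)->N->(0,4) | ant1:(3,2)->S->(4,2)
  grid max=3 at (4,2)

(0,4) (4,2)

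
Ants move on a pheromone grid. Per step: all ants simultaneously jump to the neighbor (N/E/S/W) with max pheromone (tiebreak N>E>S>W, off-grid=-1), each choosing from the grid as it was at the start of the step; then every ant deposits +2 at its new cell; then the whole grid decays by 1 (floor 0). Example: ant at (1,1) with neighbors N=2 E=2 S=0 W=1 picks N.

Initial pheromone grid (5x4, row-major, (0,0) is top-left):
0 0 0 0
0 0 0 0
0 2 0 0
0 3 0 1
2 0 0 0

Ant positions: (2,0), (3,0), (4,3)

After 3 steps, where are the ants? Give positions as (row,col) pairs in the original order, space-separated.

Step 1: ant0:(2,0)->E->(2,1) | ant1:(3,0)->E->(3,1) | ant2:(4,3)->N->(3,3)
  grid max=4 at (3,1)
Step 2: ant0:(2,1)->S->(3,1) | ant1:(3,1)->N->(2,1) | ant2:(3,3)->N->(2,3)
  grid max=5 at (3,1)
Step 3: ant0:(3,1)->N->(2,1) | ant1:(2,1)->S->(3,1) | ant2:(2,3)->S->(3,3)
  grid max=6 at (3,1)

(2,1) (3,1) (3,3)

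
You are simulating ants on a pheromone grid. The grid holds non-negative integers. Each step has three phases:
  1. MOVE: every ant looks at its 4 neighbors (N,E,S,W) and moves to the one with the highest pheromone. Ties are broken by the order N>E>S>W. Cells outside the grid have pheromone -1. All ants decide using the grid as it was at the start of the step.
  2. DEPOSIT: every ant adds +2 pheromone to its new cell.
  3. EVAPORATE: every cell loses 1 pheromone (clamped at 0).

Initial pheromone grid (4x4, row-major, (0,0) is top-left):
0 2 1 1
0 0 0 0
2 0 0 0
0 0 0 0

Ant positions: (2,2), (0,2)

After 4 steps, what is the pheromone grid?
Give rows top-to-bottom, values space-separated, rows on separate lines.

After step 1: ants at (1,2),(0,1)
  0 3 0 0
  0 0 1 0
  1 0 0 0
  0 0 0 0
After step 2: ants at (0,2),(0,2)
  0 2 3 0
  0 0 0 0
  0 0 0 0
  0 0 0 0
After step 3: ants at (0,1),(0,1)
  0 5 2 0
  0 0 0 0
  0 0 0 0
  0 0 0 0
After step 4: ants at (0,2),(0,2)
  0 4 5 0
  0 0 0 0
  0 0 0 0
  0 0 0 0

0 4 5 0
0 0 0 0
0 0 0 0
0 0 0 0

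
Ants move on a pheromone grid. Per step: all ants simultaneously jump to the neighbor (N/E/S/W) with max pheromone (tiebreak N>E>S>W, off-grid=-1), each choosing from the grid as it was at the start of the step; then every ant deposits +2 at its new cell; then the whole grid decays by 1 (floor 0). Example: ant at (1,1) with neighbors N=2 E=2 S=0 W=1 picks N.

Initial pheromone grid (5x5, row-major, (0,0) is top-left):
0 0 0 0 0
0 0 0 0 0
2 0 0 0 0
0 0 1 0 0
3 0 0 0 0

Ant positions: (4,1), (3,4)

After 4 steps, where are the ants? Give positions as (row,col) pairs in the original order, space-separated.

Step 1: ant0:(4,1)->W->(4,0) | ant1:(3,4)->N->(2,4)
  grid max=4 at (4,0)
Step 2: ant0:(4,0)->N->(3,0) | ant1:(2,4)->N->(1,4)
  grid max=3 at (4,0)
Step 3: ant0:(3,0)->S->(4,0) | ant1:(1,4)->N->(0,4)
  grid max=4 at (4,0)
Step 4: ant0:(4,0)->N->(3,0) | ant1:(0,4)->S->(1,4)
  grid max=3 at (4,0)

(3,0) (1,4)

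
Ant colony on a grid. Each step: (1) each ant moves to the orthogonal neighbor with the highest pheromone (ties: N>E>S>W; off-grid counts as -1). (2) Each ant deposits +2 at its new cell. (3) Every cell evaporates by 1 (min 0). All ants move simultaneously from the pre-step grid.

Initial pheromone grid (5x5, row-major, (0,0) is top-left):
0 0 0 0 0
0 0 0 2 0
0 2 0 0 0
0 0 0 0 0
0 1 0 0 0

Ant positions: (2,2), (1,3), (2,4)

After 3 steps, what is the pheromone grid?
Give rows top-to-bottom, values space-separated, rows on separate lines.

After step 1: ants at (2,1),(0,3),(1,4)
  0 0 0 1 0
  0 0 0 1 1
  0 3 0 0 0
  0 0 0 0 0
  0 0 0 0 0
After step 2: ants at (1,1),(1,3),(1,3)
  0 0 0 0 0
  0 1 0 4 0
  0 2 0 0 0
  0 0 0 0 0
  0 0 0 0 0
After step 3: ants at (2,1),(0,3),(0,3)
  0 0 0 3 0
  0 0 0 3 0
  0 3 0 0 0
  0 0 0 0 0
  0 0 0 0 0

0 0 0 3 0
0 0 0 3 0
0 3 0 0 0
0 0 0 0 0
0 0 0 0 0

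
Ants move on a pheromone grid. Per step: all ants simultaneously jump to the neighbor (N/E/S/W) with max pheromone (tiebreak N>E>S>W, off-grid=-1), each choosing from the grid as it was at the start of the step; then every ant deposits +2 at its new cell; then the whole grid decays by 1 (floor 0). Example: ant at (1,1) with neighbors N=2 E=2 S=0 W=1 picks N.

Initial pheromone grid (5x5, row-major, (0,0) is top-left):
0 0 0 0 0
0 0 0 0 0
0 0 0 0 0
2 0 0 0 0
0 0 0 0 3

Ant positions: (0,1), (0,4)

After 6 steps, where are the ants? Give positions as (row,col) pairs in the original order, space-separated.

Step 1: ant0:(0,1)->E->(0,2) | ant1:(0,4)->S->(1,4)
  grid max=2 at (4,4)
Step 2: ant0:(0,2)->E->(0,3) | ant1:(1,4)->N->(0,4)
  grid max=1 at (0,3)
Step 3: ant0:(0,3)->E->(0,4) | ant1:(0,4)->W->(0,3)
  grid max=2 at (0,3)
Step 4: ant0:(0,4)->W->(0,3) | ant1:(0,3)->E->(0,4)
  grid max=3 at (0,3)
Step 5: ant0:(0,3)->E->(0,4) | ant1:(0,4)->W->(0,3)
  grid max=4 at (0,3)
Step 6: ant0:(0,4)->W->(0,3) | ant1:(0,3)->E->(0,4)
  grid max=5 at (0,3)

(0,3) (0,4)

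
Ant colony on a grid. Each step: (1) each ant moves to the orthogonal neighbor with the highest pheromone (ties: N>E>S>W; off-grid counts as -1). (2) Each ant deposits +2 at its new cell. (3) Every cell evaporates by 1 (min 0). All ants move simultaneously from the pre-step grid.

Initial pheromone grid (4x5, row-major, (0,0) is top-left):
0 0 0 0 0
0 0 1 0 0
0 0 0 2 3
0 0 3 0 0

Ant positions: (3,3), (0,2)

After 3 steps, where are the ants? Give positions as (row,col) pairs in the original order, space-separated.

Step 1: ant0:(3,3)->W->(3,2) | ant1:(0,2)->S->(1,2)
  grid max=4 at (3,2)
Step 2: ant0:(3,2)->N->(2,2) | ant1:(1,2)->N->(0,2)
  grid max=3 at (3,2)
Step 3: ant0:(2,2)->S->(3,2) | ant1:(0,2)->S->(1,2)
  grid max=4 at (3,2)

(3,2) (1,2)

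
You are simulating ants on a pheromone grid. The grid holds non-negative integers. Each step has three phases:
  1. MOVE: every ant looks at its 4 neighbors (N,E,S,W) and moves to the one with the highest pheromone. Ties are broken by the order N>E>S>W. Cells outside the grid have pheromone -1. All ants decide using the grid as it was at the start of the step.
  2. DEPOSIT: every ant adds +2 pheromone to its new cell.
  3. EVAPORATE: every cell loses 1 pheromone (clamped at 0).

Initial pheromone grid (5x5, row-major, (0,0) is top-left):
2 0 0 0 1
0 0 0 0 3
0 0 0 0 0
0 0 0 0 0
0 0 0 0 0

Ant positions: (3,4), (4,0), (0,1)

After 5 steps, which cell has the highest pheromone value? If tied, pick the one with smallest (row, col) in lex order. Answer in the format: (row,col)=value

Step 1: ant0:(3,4)->N->(2,4) | ant1:(4,0)->N->(3,0) | ant2:(0,1)->W->(0,0)
  grid max=3 at (0,0)
Step 2: ant0:(2,4)->N->(1,4) | ant1:(3,0)->N->(2,0) | ant2:(0,0)->E->(0,1)
  grid max=3 at (1,4)
Step 3: ant0:(1,4)->N->(0,4) | ant1:(2,0)->N->(1,0) | ant2:(0,1)->W->(0,0)
  grid max=3 at (0,0)
Step 4: ant0:(0,4)->S->(1,4) | ant1:(1,0)->N->(0,0) | ant2:(0,0)->S->(1,0)
  grid max=4 at (0,0)
Step 5: ant0:(1,4)->N->(0,4) | ant1:(0,0)->S->(1,0) | ant2:(1,0)->N->(0,0)
  grid max=5 at (0,0)
Final grid:
  5 0 0 0 1
  3 0 0 0 2
  0 0 0 0 0
  0 0 0 0 0
  0 0 0 0 0
Max pheromone 5 at (0,0)

Answer: (0,0)=5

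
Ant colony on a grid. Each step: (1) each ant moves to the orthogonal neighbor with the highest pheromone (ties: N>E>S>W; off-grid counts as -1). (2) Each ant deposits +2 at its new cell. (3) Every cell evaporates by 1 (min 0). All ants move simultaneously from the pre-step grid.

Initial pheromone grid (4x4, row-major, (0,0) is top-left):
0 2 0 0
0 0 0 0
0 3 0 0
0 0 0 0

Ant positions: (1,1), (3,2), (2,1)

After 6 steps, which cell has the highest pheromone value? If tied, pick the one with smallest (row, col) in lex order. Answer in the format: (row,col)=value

Answer: (2,1)=15

Derivation:
Step 1: ant0:(1,1)->S->(2,1) | ant1:(3,2)->N->(2,2) | ant2:(2,1)->N->(1,1)
  grid max=4 at (2,1)
Step 2: ant0:(2,1)->N->(1,1) | ant1:(2,2)->W->(2,1) | ant2:(1,1)->S->(2,1)
  grid max=7 at (2,1)
Step 3: ant0:(1,1)->S->(2,1) | ant1:(2,1)->N->(1,1) | ant2:(2,1)->N->(1,1)
  grid max=8 at (2,1)
Step 4: ant0:(2,1)->N->(1,1) | ant1:(1,1)->S->(2,1) | ant2:(1,1)->S->(2,1)
  grid max=11 at (2,1)
Step 5: ant0:(1,1)->S->(2,1) | ant1:(2,1)->N->(1,1) | ant2:(2,1)->N->(1,1)
  grid max=12 at (2,1)
Step 6: ant0:(2,1)->N->(1,1) | ant1:(1,1)->S->(2,1) | ant2:(1,1)->S->(2,1)
  grid max=15 at (2,1)
Final grid:
  0 0 0 0
  0 10 0 0
  0 15 0 0
  0 0 0 0
Max pheromone 15 at (2,1)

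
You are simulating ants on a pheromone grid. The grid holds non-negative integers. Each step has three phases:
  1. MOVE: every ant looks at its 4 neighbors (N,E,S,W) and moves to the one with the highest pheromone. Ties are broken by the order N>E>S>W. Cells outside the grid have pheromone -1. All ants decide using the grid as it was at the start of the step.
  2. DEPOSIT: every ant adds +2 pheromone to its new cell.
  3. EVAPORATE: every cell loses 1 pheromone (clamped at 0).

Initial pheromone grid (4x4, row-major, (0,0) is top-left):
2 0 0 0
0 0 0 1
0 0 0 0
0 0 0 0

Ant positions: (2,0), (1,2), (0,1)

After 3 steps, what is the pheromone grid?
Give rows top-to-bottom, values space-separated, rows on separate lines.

After step 1: ants at (1,0),(1,3),(0,0)
  3 0 0 0
  1 0 0 2
  0 0 0 0
  0 0 0 0
After step 2: ants at (0,0),(0,3),(1,0)
  4 0 0 1
  2 0 0 1
  0 0 0 0
  0 0 0 0
After step 3: ants at (1,0),(1,3),(0,0)
  5 0 0 0
  3 0 0 2
  0 0 0 0
  0 0 0 0

5 0 0 0
3 0 0 2
0 0 0 0
0 0 0 0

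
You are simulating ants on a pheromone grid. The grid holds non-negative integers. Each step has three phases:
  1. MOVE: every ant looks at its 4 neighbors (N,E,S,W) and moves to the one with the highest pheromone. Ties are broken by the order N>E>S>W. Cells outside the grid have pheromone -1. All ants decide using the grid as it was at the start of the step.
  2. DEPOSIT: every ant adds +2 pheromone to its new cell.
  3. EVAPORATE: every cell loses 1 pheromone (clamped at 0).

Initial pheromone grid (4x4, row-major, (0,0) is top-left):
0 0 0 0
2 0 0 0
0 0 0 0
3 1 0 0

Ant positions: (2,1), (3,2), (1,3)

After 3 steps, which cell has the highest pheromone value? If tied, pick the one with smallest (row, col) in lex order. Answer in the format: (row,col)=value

Answer: (3,1)=6

Derivation:
Step 1: ant0:(2,1)->S->(3,1) | ant1:(3,2)->W->(3,1) | ant2:(1,3)->N->(0,3)
  grid max=4 at (3,1)
Step 2: ant0:(3,1)->W->(3,0) | ant1:(3,1)->W->(3,0) | ant2:(0,3)->S->(1,3)
  grid max=5 at (3,0)
Step 3: ant0:(3,0)->E->(3,1) | ant1:(3,0)->E->(3,1) | ant2:(1,3)->N->(0,3)
  grid max=6 at (3,1)
Final grid:
  0 0 0 1
  0 0 0 0
  0 0 0 0
  4 6 0 0
Max pheromone 6 at (3,1)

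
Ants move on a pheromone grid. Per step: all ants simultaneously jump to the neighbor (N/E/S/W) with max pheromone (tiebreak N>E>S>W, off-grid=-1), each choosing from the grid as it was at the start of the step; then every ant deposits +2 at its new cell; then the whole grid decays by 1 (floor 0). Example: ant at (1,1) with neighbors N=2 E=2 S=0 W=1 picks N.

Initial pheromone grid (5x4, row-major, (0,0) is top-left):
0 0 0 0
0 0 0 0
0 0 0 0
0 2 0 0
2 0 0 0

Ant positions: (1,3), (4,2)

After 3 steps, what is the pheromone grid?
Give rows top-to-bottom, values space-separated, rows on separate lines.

After step 1: ants at (0,3),(3,2)
  0 0 0 1
  0 0 0 0
  0 0 0 0
  0 1 1 0
  1 0 0 0
After step 2: ants at (1,3),(3,1)
  0 0 0 0
  0 0 0 1
  0 0 0 0
  0 2 0 0
  0 0 0 0
After step 3: ants at (0,3),(2,1)
  0 0 0 1
  0 0 0 0
  0 1 0 0
  0 1 0 0
  0 0 0 0

0 0 0 1
0 0 0 0
0 1 0 0
0 1 0 0
0 0 0 0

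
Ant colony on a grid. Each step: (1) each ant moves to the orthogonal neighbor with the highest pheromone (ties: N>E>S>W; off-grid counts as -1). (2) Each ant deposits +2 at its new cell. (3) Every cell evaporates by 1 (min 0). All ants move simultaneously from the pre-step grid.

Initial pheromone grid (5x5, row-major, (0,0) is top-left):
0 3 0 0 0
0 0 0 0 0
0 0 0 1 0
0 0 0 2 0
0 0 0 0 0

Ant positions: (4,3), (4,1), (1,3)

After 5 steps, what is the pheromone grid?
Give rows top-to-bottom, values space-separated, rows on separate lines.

After step 1: ants at (3,3),(3,1),(2,3)
  0 2 0 0 0
  0 0 0 0 0
  0 0 0 2 0
  0 1 0 3 0
  0 0 0 0 0
After step 2: ants at (2,3),(2,1),(3,3)
  0 1 0 0 0
  0 0 0 0 0
  0 1 0 3 0
  0 0 0 4 0
  0 0 0 0 0
After step 3: ants at (3,3),(1,1),(2,3)
  0 0 0 0 0
  0 1 0 0 0
  0 0 0 4 0
  0 0 0 5 0
  0 0 0 0 0
After step 4: ants at (2,3),(0,1),(3,3)
  0 1 0 0 0
  0 0 0 0 0
  0 0 0 5 0
  0 0 0 6 0
  0 0 0 0 0
After step 5: ants at (3,3),(0,2),(2,3)
  0 0 1 0 0
  0 0 0 0 0
  0 0 0 6 0
  0 0 0 7 0
  0 0 0 0 0

0 0 1 0 0
0 0 0 0 0
0 0 0 6 0
0 0 0 7 0
0 0 0 0 0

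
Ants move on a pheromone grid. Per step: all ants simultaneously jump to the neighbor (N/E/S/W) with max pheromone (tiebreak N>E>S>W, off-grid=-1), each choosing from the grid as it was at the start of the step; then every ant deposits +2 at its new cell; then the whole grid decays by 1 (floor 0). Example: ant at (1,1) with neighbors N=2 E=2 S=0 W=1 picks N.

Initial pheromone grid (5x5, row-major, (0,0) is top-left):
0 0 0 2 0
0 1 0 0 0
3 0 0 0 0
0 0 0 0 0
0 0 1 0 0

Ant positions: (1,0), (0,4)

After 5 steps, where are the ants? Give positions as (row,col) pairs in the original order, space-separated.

Step 1: ant0:(1,0)->S->(2,0) | ant1:(0,4)->W->(0,3)
  grid max=4 at (2,0)
Step 2: ant0:(2,0)->N->(1,0) | ant1:(0,3)->E->(0,4)
  grid max=3 at (2,0)
Step 3: ant0:(1,0)->S->(2,0) | ant1:(0,4)->W->(0,3)
  grid max=4 at (2,0)
Step 4: ant0:(2,0)->N->(1,0) | ant1:(0,3)->E->(0,4)
  grid max=3 at (2,0)
Step 5: ant0:(1,0)->S->(2,0) | ant1:(0,4)->W->(0,3)
  grid max=4 at (2,0)

(2,0) (0,3)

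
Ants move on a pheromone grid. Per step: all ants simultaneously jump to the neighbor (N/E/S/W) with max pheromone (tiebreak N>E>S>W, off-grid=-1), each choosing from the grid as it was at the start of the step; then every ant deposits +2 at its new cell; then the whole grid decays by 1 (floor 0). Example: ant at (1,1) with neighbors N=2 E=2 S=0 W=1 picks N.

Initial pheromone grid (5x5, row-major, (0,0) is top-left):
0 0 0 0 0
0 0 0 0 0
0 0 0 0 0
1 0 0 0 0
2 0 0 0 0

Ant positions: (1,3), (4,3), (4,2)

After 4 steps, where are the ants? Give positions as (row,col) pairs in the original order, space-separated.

Step 1: ant0:(1,3)->N->(0,3) | ant1:(4,3)->N->(3,3) | ant2:(4,2)->N->(3,2)
  grid max=1 at (0,3)
Step 2: ant0:(0,3)->E->(0,4) | ant1:(3,3)->W->(3,2) | ant2:(3,2)->E->(3,3)
  grid max=2 at (3,2)
Step 3: ant0:(0,4)->S->(1,4) | ant1:(3,2)->E->(3,3) | ant2:(3,3)->W->(3,2)
  grid max=3 at (3,2)
Step 4: ant0:(1,4)->N->(0,4) | ant1:(3,3)->W->(3,2) | ant2:(3,2)->E->(3,3)
  grid max=4 at (3,2)

(0,4) (3,2) (3,3)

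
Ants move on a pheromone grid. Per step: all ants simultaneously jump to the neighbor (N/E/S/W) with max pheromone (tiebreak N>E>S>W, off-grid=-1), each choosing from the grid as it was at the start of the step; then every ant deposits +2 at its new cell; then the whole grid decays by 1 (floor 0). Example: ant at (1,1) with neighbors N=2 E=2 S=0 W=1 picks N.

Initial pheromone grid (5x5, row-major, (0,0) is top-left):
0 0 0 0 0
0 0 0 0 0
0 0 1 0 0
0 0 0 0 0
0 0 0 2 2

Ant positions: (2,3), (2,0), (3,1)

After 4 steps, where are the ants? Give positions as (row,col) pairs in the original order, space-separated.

Step 1: ant0:(2,3)->W->(2,2) | ant1:(2,0)->N->(1,0) | ant2:(3,1)->N->(2,1)
  grid max=2 at (2,2)
Step 2: ant0:(2,2)->W->(2,1) | ant1:(1,0)->N->(0,0) | ant2:(2,1)->E->(2,2)
  grid max=3 at (2,2)
Step 3: ant0:(2,1)->E->(2,2) | ant1:(0,0)->E->(0,1) | ant2:(2,2)->W->(2,1)
  grid max=4 at (2,2)
Step 4: ant0:(2,2)->W->(2,1) | ant1:(0,1)->E->(0,2) | ant2:(2,1)->E->(2,2)
  grid max=5 at (2,2)

(2,1) (0,2) (2,2)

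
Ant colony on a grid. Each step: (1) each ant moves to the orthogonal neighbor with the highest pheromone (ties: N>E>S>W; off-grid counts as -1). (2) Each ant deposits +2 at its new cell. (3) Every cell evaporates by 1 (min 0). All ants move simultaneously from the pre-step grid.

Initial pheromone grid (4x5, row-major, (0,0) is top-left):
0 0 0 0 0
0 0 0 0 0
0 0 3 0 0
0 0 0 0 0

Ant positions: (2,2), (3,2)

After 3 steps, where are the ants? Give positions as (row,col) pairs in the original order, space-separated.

Step 1: ant0:(2,2)->N->(1,2) | ant1:(3,2)->N->(2,2)
  grid max=4 at (2,2)
Step 2: ant0:(1,2)->S->(2,2) | ant1:(2,2)->N->(1,2)
  grid max=5 at (2,2)
Step 3: ant0:(2,2)->N->(1,2) | ant1:(1,2)->S->(2,2)
  grid max=6 at (2,2)

(1,2) (2,2)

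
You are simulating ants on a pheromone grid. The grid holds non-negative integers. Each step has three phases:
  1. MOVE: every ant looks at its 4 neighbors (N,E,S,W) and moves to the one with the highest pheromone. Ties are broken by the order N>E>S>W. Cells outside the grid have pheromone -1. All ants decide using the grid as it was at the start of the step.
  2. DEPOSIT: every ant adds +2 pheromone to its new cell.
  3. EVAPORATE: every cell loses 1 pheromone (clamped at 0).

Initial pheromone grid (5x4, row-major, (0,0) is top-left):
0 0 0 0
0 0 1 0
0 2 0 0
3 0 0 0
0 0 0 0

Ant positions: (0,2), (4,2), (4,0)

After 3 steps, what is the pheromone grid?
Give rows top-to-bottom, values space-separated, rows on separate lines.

After step 1: ants at (1,2),(3,2),(3,0)
  0 0 0 0
  0 0 2 0
  0 1 0 0
  4 0 1 0
  0 0 0 0
After step 2: ants at (0,2),(2,2),(2,0)
  0 0 1 0
  0 0 1 0
  1 0 1 0
  3 0 0 0
  0 0 0 0
After step 3: ants at (1,2),(1,2),(3,0)
  0 0 0 0
  0 0 4 0
  0 0 0 0
  4 0 0 0
  0 0 0 0

0 0 0 0
0 0 4 0
0 0 0 0
4 0 0 0
0 0 0 0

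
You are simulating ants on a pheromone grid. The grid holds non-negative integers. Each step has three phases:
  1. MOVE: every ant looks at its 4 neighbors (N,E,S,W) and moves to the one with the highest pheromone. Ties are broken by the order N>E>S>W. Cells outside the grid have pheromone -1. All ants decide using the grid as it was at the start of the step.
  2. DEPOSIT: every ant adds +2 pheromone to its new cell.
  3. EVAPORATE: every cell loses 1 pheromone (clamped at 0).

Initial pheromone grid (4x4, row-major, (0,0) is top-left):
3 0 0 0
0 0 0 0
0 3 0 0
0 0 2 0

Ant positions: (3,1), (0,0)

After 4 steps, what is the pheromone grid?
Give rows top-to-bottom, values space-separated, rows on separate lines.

After step 1: ants at (2,1),(0,1)
  2 1 0 0
  0 0 0 0
  0 4 0 0
  0 0 1 0
After step 2: ants at (1,1),(0,0)
  3 0 0 0
  0 1 0 0
  0 3 0 0
  0 0 0 0
After step 3: ants at (2,1),(0,1)
  2 1 0 0
  0 0 0 0
  0 4 0 0
  0 0 0 0
After step 4: ants at (1,1),(0,0)
  3 0 0 0
  0 1 0 0
  0 3 0 0
  0 0 0 0

3 0 0 0
0 1 0 0
0 3 0 0
0 0 0 0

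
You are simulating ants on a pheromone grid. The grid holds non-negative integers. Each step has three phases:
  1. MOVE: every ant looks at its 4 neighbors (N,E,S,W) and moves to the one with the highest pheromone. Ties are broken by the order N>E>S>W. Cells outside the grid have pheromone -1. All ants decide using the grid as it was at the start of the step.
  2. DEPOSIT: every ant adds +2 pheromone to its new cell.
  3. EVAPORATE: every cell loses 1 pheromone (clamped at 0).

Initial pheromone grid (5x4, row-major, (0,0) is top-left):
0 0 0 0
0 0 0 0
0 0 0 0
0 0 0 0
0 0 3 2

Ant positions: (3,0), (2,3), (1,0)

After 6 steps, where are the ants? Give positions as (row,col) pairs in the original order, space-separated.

Step 1: ant0:(3,0)->N->(2,0) | ant1:(2,3)->N->(1,3) | ant2:(1,0)->N->(0,0)
  grid max=2 at (4,2)
Step 2: ant0:(2,0)->N->(1,0) | ant1:(1,3)->N->(0,3) | ant2:(0,0)->E->(0,1)
  grid max=1 at (0,1)
Step 3: ant0:(1,0)->N->(0,0) | ant1:(0,3)->S->(1,3) | ant2:(0,1)->E->(0,2)
  grid max=1 at (0,0)
Step 4: ant0:(0,0)->E->(0,1) | ant1:(1,3)->N->(0,3) | ant2:(0,2)->E->(0,3)
  grid max=3 at (0,3)
Step 5: ant0:(0,1)->E->(0,2) | ant1:(0,3)->S->(1,3) | ant2:(0,3)->S->(1,3)
  grid max=3 at (1,3)
Step 6: ant0:(0,2)->E->(0,3) | ant1:(1,3)->N->(0,3) | ant2:(1,3)->N->(0,3)
  grid max=7 at (0,3)

(0,3) (0,3) (0,3)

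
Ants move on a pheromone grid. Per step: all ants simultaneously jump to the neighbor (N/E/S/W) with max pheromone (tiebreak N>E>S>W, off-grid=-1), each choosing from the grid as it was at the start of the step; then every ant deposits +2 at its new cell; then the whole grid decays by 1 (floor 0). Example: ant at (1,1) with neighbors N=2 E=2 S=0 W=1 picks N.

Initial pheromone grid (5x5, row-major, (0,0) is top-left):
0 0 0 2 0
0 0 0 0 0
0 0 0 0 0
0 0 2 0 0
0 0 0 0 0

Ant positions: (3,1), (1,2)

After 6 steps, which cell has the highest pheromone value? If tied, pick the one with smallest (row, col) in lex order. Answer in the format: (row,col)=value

Answer: (0,3)=2

Derivation:
Step 1: ant0:(3,1)->E->(3,2) | ant1:(1,2)->N->(0,2)
  grid max=3 at (3,2)
Step 2: ant0:(3,2)->N->(2,2) | ant1:(0,2)->E->(0,3)
  grid max=2 at (0,3)
Step 3: ant0:(2,2)->S->(3,2) | ant1:(0,3)->E->(0,4)
  grid max=3 at (3,2)
Step 4: ant0:(3,2)->N->(2,2) | ant1:(0,4)->W->(0,3)
  grid max=2 at (0,3)
Step 5: ant0:(2,2)->S->(3,2) | ant1:(0,3)->E->(0,4)
  grid max=3 at (3,2)
Step 6: ant0:(3,2)->N->(2,2) | ant1:(0,4)->W->(0,3)
  grid max=2 at (0,3)
Final grid:
  0 0 0 2 0
  0 0 0 0 0
  0 0 1 0 0
  0 0 2 0 0
  0 0 0 0 0
Max pheromone 2 at (0,3)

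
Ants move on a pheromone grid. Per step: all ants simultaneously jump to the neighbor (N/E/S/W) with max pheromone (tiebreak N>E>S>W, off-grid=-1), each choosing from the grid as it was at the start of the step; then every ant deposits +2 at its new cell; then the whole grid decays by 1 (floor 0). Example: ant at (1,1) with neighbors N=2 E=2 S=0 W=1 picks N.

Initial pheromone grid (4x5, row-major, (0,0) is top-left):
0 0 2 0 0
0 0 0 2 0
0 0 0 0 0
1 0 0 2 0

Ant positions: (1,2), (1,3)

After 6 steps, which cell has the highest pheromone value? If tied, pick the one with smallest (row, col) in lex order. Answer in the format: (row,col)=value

Answer: (0,2)=8

Derivation:
Step 1: ant0:(1,2)->N->(0,2) | ant1:(1,3)->N->(0,3)
  grid max=3 at (0,2)
Step 2: ant0:(0,2)->E->(0,3) | ant1:(0,3)->W->(0,2)
  grid max=4 at (0,2)
Step 3: ant0:(0,3)->W->(0,2) | ant1:(0,2)->E->(0,3)
  grid max=5 at (0,2)
Step 4: ant0:(0,2)->E->(0,3) | ant1:(0,3)->W->(0,2)
  grid max=6 at (0,2)
Step 5: ant0:(0,3)->W->(0,2) | ant1:(0,2)->E->(0,3)
  grid max=7 at (0,2)
Step 6: ant0:(0,2)->E->(0,3) | ant1:(0,3)->W->(0,2)
  grid max=8 at (0,2)
Final grid:
  0 0 8 6 0
  0 0 0 0 0
  0 0 0 0 0
  0 0 0 0 0
Max pheromone 8 at (0,2)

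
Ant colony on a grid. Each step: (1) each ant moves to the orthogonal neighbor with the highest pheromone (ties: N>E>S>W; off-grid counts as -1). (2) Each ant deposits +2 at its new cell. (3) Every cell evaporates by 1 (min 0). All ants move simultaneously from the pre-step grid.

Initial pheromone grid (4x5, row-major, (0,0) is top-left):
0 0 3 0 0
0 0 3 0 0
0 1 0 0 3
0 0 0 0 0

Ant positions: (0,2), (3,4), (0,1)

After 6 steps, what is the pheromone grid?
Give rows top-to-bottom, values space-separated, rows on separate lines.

After step 1: ants at (1,2),(2,4),(0,2)
  0 0 4 0 0
  0 0 4 0 0
  0 0 0 0 4
  0 0 0 0 0
After step 2: ants at (0,2),(1,4),(1,2)
  0 0 5 0 0
  0 0 5 0 1
  0 0 0 0 3
  0 0 0 0 0
After step 3: ants at (1,2),(2,4),(0,2)
  0 0 6 0 0
  0 0 6 0 0
  0 0 0 0 4
  0 0 0 0 0
After step 4: ants at (0,2),(1,4),(1,2)
  0 0 7 0 0
  0 0 7 0 1
  0 0 0 0 3
  0 0 0 0 0
After step 5: ants at (1,2),(2,4),(0,2)
  0 0 8 0 0
  0 0 8 0 0
  0 0 0 0 4
  0 0 0 0 0
After step 6: ants at (0,2),(1,4),(1,2)
  0 0 9 0 0
  0 0 9 0 1
  0 0 0 0 3
  0 0 0 0 0

0 0 9 0 0
0 0 9 0 1
0 0 0 0 3
0 0 0 0 0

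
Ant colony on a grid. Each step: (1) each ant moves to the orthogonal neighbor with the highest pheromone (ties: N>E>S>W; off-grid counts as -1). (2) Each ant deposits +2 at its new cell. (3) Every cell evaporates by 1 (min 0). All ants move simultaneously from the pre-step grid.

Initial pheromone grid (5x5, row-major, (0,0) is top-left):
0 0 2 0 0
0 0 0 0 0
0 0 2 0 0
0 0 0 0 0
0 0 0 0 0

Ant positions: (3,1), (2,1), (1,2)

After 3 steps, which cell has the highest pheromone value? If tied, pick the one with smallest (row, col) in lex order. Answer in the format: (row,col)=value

Step 1: ant0:(3,1)->N->(2,1) | ant1:(2,1)->E->(2,2) | ant2:(1,2)->N->(0,2)
  grid max=3 at (0,2)
Step 2: ant0:(2,1)->E->(2,2) | ant1:(2,2)->W->(2,1) | ant2:(0,2)->E->(0,3)
  grid max=4 at (2,2)
Step 3: ant0:(2,2)->W->(2,1) | ant1:(2,1)->E->(2,2) | ant2:(0,3)->W->(0,2)
  grid max=5 at (2,2)
Final grid:
  0 0 3 0 0
  0 0 0 0 0
  0 3 5 0 0
  0 0 0 0 0
  0 0 0 0 0
Max pheromone 5 at (2,2)

Answer: (2,2)=5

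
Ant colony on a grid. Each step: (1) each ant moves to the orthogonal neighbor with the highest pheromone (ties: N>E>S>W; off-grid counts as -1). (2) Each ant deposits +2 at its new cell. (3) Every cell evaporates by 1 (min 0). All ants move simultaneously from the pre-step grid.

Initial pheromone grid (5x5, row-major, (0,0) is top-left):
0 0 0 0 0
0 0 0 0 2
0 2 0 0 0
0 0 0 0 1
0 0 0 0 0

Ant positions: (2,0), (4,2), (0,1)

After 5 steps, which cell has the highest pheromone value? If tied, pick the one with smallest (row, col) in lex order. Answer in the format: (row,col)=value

Answer: (2,1)=7

Derivation:
Step 1: ant0:(2,0)->E->(2,1) | ant1:(4,2)->N->(3,2) | ant2:(0,1)->E->(0,2)
  grid max=3 at (2,1)
Step 2: ant0:(2,1)->N->(1,1) | ant1:(3,2)->N->(2,2) | ant2:(0,2)->E->(0,3)
  grid max=2 at (2,1)
Step 3: ant0:(1,1)->S->(2,1) | ant1:(2,2)->W->(2,1) | ant2:(0,3)->E->(0,4)
  grid max=5 at (2,1)
Step 4: ant0:(2,1)->N->(1,1) | ant1:(2,1)->N->(1,1) | ant2:(0,4)->S->(1,4)
  grid max=4 at (2,1)
Step 5: ant0:(1,1)->S->(2,1) | ant1:(1,1)->S->(2,1) | ant2:(1,4)->N->(0,4)
  grid max=7 at (2,1)
Final grid:
  0 0 0 0 1
  0 2 0 0 0
  0 7 0 0 0
  0 0 0 0 0
  0 0 0 0 0
Max pheromone 7 at (2,1)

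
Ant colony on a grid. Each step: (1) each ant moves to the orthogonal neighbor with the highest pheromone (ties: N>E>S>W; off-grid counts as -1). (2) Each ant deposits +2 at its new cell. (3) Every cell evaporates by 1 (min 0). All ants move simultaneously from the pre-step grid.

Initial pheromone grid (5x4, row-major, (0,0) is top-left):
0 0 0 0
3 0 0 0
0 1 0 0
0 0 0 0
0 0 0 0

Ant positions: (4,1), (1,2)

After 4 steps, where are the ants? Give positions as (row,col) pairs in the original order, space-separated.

Step 1: ant0:(4,1)->N->(3,1) | ant1:(1,2)->N->(0,2)
  grid max=2 at (1,0)
Step 2: ant0:(3,1)->N->(2,1) | ant1:(0,2)->E->(0,3)
  grid max=1 at (0,3)
Step 3: ant0:(2,1)->N->(1,1) | ant1:(0,3)->S->(1,3)
  grid max=1 at (1,1)
Step 4: ant0:(1,1)->N->(0,1) | ant1:(1,3)->N->(0,3)
  grid max=1 at (0,1)

(0,1) (0,3)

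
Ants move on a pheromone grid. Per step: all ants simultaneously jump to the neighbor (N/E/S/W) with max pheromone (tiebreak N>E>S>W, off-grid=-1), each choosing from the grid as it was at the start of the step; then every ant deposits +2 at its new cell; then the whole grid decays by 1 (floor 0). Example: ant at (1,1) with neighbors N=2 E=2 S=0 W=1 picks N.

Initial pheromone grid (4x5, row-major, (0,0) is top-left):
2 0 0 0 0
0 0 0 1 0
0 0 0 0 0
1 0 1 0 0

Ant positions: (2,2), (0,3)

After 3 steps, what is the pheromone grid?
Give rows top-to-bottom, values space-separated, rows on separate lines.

After step 1: ants at (3,2),(1,3)
  1 0 0 0 0
  0 0 0 2 0
  0 0 0 0 0
  0 0 2 0 0
After step 2: ants at (2,2),(0,3)
  0 0 0 1 0
  0 0 0 1 0
  0 0 1 0 0
  0 0 1 0 0
After step 3: ants at (3,2),(1,3)
  0 0 0 0 0
  0 0 0 2 0
  0 0 0 0 0
  0 0 2 0 0

0 0 0 0 0
0 0 0 2 0
0 0 0 0 0
0 0 2 0 0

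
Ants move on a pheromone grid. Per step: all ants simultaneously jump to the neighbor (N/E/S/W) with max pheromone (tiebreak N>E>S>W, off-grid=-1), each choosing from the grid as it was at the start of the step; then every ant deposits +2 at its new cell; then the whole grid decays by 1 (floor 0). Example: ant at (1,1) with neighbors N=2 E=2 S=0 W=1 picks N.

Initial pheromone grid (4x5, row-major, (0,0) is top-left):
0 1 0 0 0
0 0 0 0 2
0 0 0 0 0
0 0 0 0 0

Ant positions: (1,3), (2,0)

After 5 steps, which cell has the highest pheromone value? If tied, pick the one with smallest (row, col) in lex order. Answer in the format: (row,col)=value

Step 1: ant0:(1,3)->E->(1,4) | ant1:(2,0)->N->(1,0)
  grid max=3 at (1,4)
Step 2: ant0:(1,4)->N->(0,4) | ant1:(1,0)->N->(0,0)
  grid max=2 at (1,4)
Step 3: ant0:(0,4)->S->(1,4) | ant1:(0,0)->E->(0,1)
  grid max=3 at (1,4)
Step 4: ant0:(1,4)->N->(0,4) | ant1:(0,1)->E->(0,2)
  grid max=2 at (1,4)
Step 5: ant0:(0,4)->S->(1,4) | ant1:(0,2)->E->(0,3)
  grid max=3 at (1,4)
Final grid:
  0 0 0 1 0
  0 0 0 0 3
  0 0 0 0 0
  0 0 0 0 0
Max pheromone 3 at (1,4)

Answer: (1,4)=3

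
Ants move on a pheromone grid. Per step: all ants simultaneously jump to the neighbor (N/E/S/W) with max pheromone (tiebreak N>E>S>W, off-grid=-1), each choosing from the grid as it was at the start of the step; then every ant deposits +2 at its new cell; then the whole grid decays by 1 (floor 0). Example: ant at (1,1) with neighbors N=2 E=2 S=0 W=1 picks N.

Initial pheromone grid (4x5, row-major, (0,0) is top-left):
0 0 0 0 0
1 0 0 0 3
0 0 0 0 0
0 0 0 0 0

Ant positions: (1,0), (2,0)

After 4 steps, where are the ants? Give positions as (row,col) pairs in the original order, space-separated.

Step 1: ant0:(1,0)->N->(0,0) | ant1:(2,0)->N->(1,0)
  grid max=2 at (1,0)
Step 2: ant0:(0,0)->S->(1,0) | ant1:(1,0)->N->(0,0)
  grid max=3 at (1,0)
Step 3: ant0:(1,0)->N->(0,0) | ant1:(0,0)->S->(1,0)
  grid max=4 at (1,0)
Step 4: ant0:(0,0)->S->(1,0) | ant1:(1,0)->N->(0,0)
  grid max=5 at (1,0)

(1,0) (0,0)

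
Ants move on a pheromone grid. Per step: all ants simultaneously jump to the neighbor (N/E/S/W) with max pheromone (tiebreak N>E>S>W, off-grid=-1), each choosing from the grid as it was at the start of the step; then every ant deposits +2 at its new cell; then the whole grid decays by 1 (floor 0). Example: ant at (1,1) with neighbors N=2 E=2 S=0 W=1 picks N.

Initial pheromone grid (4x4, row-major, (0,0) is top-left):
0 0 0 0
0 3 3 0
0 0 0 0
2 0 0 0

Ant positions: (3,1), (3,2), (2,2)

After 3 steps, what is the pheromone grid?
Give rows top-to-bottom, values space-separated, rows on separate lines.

After step 1: ants at (3,0),(2,2),(1,2)
  0 0 0 0
  0 2 4 0
  0 0 1 0
  3 0 0 0
After step 2: ants at (2,0),(1,2),(1,1)
  0 0 0 0
  0 3 5 0
  1 0 0 0
  2 0 0 0
After step 3: ants at (3,0),(1,1),(1,2)
  0 0 0 0
  0 4 6 0
  0 0 0 0
  3 0 0 0

0 0 0 0
0 4 6 0
0 0 0 0
3 0 0 0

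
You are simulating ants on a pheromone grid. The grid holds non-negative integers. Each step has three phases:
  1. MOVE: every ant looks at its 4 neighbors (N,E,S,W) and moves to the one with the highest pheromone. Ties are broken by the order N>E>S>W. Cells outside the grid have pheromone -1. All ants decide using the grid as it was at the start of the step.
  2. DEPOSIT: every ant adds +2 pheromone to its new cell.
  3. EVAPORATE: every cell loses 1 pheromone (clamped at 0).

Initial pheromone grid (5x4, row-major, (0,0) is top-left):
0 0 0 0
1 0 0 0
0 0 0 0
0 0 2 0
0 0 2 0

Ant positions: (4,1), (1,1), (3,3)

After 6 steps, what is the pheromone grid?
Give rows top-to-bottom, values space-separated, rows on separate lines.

After step 1: ants at (4,2),(1,0),(3,2)
  0 0 0 0
  2 0 0 0
  0 0 0 0
  0 0 3 0
  0 0 3 0
After step 2: ants at (3,2),(0,0),(4,2)
  1 0 0 0
  1 0 0 0
  0 0 0 0
  0 0 4 0
  0 0 4 0
After step 3: ants at (4,2),(1,0),(3,2)
  0 0 0 0
  2 0 0 0
  0 0 0 0
  0 0 5 0
  0 0 5 0
After step 4: ants at (3,2),(0,0),(4,2)
  1 0 0 0
  1 0 0 0
  0 0 0 0
  0 0 6 0
  0 0 6 0
After step 5: ants at (4,2),(1,0),(3,2)
  0 0 0 0
  2 0 0 0
  0 0 0 0
  0 0 7 0
  0 0 7 0
After step 6: ants at (3,2),(0,0),(4,2)
  1 0 0 0
  1 0 0 0
  0 0 0 0
  0 0 8 0
  0 0 8 0

1 0 0 0
1 0 0 0
0 0 0 0
0 0 8 0
0 0 8 0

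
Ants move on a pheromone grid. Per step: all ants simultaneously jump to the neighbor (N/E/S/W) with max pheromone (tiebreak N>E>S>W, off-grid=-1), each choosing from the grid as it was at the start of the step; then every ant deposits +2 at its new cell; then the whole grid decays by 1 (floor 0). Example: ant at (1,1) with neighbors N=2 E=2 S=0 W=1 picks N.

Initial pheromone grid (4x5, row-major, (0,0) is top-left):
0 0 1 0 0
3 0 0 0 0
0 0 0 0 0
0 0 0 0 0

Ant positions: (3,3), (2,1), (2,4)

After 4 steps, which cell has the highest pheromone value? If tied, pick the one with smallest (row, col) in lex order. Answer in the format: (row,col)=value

Step 1: ant0:(3,3)->N->(2,3) | ant1:(2,1)->N->(1,1) | ant2:(2,4)->N->(1,4)
  grid max=2 at (1,0)
Step 2: ant0:(2,3)->N->(1,3) | ant1:(1,1)->W->(1,0) | ant2:(1,4)->N->(0,4)
  grid max=3 at (1,0)
Step 3: ant0:(1,3)->N->(0,3) | ant1:(1,0)->N->(0,0) | ant2:(0,4)->S->(1,4)
  grid max=2 at (1,0)
Step 4: ant0:(0,3)->E->(0,4) | ant1:(0,0)->S->(1,0) | ant2:(1,4)->N->(0,4)
  grid max=3 at (0,4)
Final grid:
  0 0 0 0 3
  3 0 0 0 0
  0 0 0 0 0
  0 0 0 0 0
Max pheromone 3 at (0,4)

Answer: (0,4)=3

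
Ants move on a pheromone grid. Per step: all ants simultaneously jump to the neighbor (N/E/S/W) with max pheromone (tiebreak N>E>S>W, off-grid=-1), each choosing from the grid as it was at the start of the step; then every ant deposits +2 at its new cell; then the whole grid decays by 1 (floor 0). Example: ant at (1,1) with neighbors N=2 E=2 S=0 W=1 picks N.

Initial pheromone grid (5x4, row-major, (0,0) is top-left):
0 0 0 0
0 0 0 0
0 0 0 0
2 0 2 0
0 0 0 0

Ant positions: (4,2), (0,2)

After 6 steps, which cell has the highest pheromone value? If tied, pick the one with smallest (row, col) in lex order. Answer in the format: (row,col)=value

Answer: (3,2)=2

Derivation:
Step 1: ant0:(4,2)->N->(3,2) | ant1:(0,2)->E->(0,3)
  grid max=3 at (3,2)
Step 2: ant0:(3,2)->N->(2,2) | ant1:(0,3)->S->(1,3)
  grid max=2 at (3,2)
Step 3: ant0:(2,2)->S->(3,2) | ant1:(1,3)->N->(0,3)
  grid max=3 at (3,2)
Step 4: ant0:(3,2)->N->(2,2) | ant1:(0,3)->S->(1,3)
  grid max=2 at (3,2)
Step 5: ant0:(2,2)->S->(3,2) | ant1:(1,3)->N->(0,3)
  grid max=3 at (3,2)
Step 6: ant0:(3,2)->N->(2,2) | ant1:(0,3)->S->(1,3)
  grid max=2 at (3,2)
Final grid:
  0 0 0 0
  0 0 0 1
  0 0 1 0
  0 0 2 0
  0 0 0 0
Max pheromone 2 at (3,2)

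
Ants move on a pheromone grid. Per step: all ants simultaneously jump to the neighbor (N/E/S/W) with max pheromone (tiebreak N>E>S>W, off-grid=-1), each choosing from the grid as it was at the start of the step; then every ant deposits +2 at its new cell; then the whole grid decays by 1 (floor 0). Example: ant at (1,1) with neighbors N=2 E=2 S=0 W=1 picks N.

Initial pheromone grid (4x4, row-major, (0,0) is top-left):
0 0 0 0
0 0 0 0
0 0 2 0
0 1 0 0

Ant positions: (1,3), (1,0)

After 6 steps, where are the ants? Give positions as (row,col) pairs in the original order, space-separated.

Step 1: ant0:(1,3)->N->(0,3) | ant1:(1,0)->N->(0,0)
  grid max=1 at (0,0)
Step 2: ant0:(0,3)->S->(1,3) | ant1:(0,0)->E->(0,1)
  grid max=1 at (0,1)
Step 3: ant0:(1,3)->N->(0,3) | ant1:(0,1)->E->(0,2)
  grid max=1 at (0,2)
Step 4: ant0:(0,3)->W->(0,2) | ant1:(0,2)->E->(0,3)
  grid max=2 at (0,2)
Step 5: ant0:(0,2)->E->(0,3) | ant1:(0,3)->W->(0,2)
  grid max=3 at (0,2)
Step 6: ant0:(0,3)->W->(0,2) | ant1:(0,2)->E->(0,3)
  grid max=4 at (0,2)

(0,2) (0,3)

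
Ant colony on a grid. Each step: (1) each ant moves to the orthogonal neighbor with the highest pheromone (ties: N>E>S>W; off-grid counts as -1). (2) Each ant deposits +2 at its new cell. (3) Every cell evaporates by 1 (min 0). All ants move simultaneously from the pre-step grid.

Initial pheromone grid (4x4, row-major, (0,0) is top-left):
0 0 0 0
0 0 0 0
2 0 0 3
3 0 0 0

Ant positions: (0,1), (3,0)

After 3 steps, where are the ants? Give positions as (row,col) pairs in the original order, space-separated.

Step 1: ant0:(0,1)->E->(0,2) | ant1:(3,0)->N->(2,0)
  grid max=3 at (2,0)
Step 2: ant0:(0,2)->E->(0,3) | ant1:(2,0)->S->(3,0)
  grid max=3 at (3,0)
Step 3: ant0:(0,3)->S->(1,3) | ant1:(3,0)->N->(2,0)
  grid max=3 at (2,0)

(1,3) (2,0)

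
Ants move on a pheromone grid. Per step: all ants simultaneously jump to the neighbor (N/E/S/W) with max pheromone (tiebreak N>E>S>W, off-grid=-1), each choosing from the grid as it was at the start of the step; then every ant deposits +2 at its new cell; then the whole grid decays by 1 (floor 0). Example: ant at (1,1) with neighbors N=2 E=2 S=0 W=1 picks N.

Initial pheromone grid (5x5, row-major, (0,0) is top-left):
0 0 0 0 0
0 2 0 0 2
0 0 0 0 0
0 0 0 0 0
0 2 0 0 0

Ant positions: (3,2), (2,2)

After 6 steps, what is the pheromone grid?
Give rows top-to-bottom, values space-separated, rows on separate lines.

After step 1: ants at (2,2),(1,2)
  0 0 0 0 0
  0 1 1 0 1
  0 0 1 0 0
  0 0 0 0 0
  0 1 0 0 0
After step 2: ants at (1,2),(2,2)
  0 0 0 0 0
  0 0 2 0 0
  0 0 2 0 0
  0 0 0 0 0
  0 0 0 0 0
After step 3: ants at (2,2),(1,2)
  0 0 0 0 0
  0 0 3 0 0
  0 0 3 0 0
  0 0 0 0 0
  0 0 0 0 0
After step 4: ants at (1,2),(2,2)
  0 0 0 0 0
  0 0 4 0 0
  0 0 4 0 0
  0 0 0 0 0
  0 0 0 0 0
After step 5: ants at (2,2),(1,2)
  0 0 0 0 0
  0 0 5 0 0
  0 0 5 0 0
  0 0 0 0 0
  0 0 0 0 0
After step 6: ants at (1,2),(2,2)
  0 0 0 0 0
  0 0 6 0 0
  0 0 6 0 0
  0 0 0 0 0
  0 0 0 0 0

0 0 0 0 0
0 0 6 0 0
0 0 6 0 0
0 0 0 0 0
0 0 0 0 0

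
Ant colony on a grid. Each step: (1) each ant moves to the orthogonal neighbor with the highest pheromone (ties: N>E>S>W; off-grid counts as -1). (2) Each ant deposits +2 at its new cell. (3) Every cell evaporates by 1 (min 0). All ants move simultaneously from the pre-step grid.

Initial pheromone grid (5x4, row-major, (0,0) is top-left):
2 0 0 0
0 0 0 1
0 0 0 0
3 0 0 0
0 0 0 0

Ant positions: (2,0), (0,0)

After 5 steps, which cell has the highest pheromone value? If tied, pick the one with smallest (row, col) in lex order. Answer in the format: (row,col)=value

Step 1: ant0:(2,0)->S->(3,0) | ant1:(0,0)->E->(0,1)
  grid max=4 at (3,0)
Step 2: ant0:(3,0)->N->(2,0) | ant1:(0,1)->W->(0,0)
  grid max=3 at (3,0)
Step 3: ant0:(2,0)->S->(3,0) | ant1:(0,0)->E->(0,1)
  grid max=4 at (3,0)
Step 4: ant0:(3,0)->N->(2,0) | ant1:(0,1)->W->(0,0)
  grid max=3 at (3,0)
Step 5: ant0:(2,0)->S->(3,0) | ant1:(0,0)->E->(0,1)
  grid max=4 at (3,0)
Final grid:
  1 1 0 0
  0 0 0 0
  0 0 0 0
  4 0 0 0
  0 0 0 0
Max pheromone 4 at (3,0)

Answer: (3,0)=4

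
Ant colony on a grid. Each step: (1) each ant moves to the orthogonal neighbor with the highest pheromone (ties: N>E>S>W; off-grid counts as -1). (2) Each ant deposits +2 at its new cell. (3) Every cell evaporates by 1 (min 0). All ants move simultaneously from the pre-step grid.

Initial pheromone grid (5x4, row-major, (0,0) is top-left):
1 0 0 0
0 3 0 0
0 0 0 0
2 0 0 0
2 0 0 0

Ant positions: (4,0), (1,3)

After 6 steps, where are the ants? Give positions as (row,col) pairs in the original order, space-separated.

Step 1: ant0:(4,0)->N->(3,0) | ant1:(1,3)->N->(0,3)
  grid max=3 at (3,0)
Step 2: ant0:(3,0)->S->(4,0) | ant1:(0,3)->S->(1,3)
  grid max=2 at (3,0)
Step 3: ant0:(4,0)->N->(3,0) | ant1:(1,3)->N->(0,3)
  grid max=3 at (3,0)
Step 4: ant0:(3,0)->S->(4,0) | ant1:(0,3)->S->(1,3)
  grid max=2 at (3,0)
Step 5: ant0:(4,0)->N->(3,0) | ant1:(1,3)->N->(0,3)
  grid max=3 at (3,0)
Step 6: ant0:(3,0)->S->(4,0) | ant1:(0,3)->S->(1,3)
  grid max=2 at (3,0)

(4,0) (1,3)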